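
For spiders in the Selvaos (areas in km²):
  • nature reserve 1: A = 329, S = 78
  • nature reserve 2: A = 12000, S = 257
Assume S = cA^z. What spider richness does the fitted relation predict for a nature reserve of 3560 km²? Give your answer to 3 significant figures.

z = ln(257/78) / ln(12000/329) = 1.1924 / 3.5966 = 0.3315
c = 78 / 329^0.3315 = 78 / 6.831 = 11.42
S₃ = 11.42 × 3560^0.3315 = 11.42 × 15.05 ≈ 171.8

172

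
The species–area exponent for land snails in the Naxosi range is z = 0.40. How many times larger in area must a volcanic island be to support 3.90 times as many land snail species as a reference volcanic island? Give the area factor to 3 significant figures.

30.0

(A₂/A₁)^0.4 = 3.9, so A₂/A₁ = 3.9^(1/0.4) = 3.9^2.5
ln(A₂/A₁) = ln 3.9 / 0.4 = 1.3610 / 0.4 = 3.4024
A₂/A₁ = e^3.4024 ≈ 30.04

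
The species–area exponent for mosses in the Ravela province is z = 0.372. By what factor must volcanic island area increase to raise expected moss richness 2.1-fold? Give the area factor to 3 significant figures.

(A₂/A₁)^0.372 = 2.1, so A₂/A₁ = 2.1^(1/0.372) = 2.1^2.688
ln(A₂/A₁) = ln 2.1 / 0.372 = 0.7419 / 0.372 = 1.9945
A₂/A₁ = e^1.9945 ≈ 7.348

7.35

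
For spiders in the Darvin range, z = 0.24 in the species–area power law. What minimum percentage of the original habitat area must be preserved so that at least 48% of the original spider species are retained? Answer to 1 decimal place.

Need (A_new/A_old)^0.24 = 0.48, so A_new/A_old = 0.48^(1/0.24) = 0.48^4.167
ln(A_new/A_old) = ln 0.48 / 0.24 = -0.7340 / 0.24 = -3.0582
A_new/A_old = e^-3.0582 ≈ 0.04697

4.7%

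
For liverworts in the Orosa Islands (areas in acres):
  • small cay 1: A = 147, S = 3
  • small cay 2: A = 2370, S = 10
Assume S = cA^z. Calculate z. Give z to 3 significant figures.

0.433

Taking logs: ln S = ln c + z ln A, so z = (ln S₂ − ln S₁)/(ln A₂ − ln A₁).
z = ln(10/3) / ln(2370/147) = ln(3.333) / ln(16.12) = 1.2040 / 2.7802 = 0.4331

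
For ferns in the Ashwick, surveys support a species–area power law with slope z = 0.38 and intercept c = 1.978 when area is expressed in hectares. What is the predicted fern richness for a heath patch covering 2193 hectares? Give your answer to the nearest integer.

S = 1.978 × 2193^0.38
ln S = ln 1.978 + 0.38 × ln 2193 = 0.6821 + 0.38 × 7.6930 = 3.6054
S = e^3.6054 ≈ 36.8

37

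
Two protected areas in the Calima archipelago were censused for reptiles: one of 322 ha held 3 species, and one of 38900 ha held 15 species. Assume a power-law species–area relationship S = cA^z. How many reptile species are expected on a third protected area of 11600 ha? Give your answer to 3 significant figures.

z = ln(15/3) / ln(38900/322) = 1.6094 / 4.7942 = 0.3357
c = 3 / 322^0.3357 = 3 / 6.949 = 0.4317
S₃ = 0.4317 × 11600^0.3357 = 0.4317 × 23.15 ≈ 9.993

9.99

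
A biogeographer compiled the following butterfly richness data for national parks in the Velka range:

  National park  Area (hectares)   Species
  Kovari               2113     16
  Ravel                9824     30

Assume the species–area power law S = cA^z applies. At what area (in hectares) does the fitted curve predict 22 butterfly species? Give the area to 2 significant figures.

4600 hectares

z = ln(30/16) / ln(9824/2113) = 0.6286 / 1.5367 = 0.4091
c = 16 / 2113^0.4091 = 16 / 22.91 = 0.6983
A = (22/0.6983)^(1/0.4091) ⇒ ln A = ln(31.51)/0.4091 = 8.4344
A = e^8.4344 ≈ 4603 hectares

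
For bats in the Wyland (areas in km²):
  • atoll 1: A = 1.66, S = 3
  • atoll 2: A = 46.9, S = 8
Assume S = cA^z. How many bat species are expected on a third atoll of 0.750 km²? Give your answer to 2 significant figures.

z = ln(8/3) / ln(46.9/1.66) = 0.9808 / 3.3412 = 0.2936
c = 3 / 1.66^0.2936 = 3 / 1.16 = 2.585
S₃ = 2.585 × 0.75^0.2936 = 2.585 × 0.919 ≈ 2.376

2.4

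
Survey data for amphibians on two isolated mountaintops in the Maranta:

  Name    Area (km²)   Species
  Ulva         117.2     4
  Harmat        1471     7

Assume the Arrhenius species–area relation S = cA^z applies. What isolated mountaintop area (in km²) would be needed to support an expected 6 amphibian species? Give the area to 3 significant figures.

733 km²

z = ln(7/4) / ln(1471/117.2) = 0.5596 / 2.5298 = 0.2212
c = 4 / 117.2^0.2212 = 4 / 2.869 = 1.394
A = (6/1.394)^(1/0.2212) ⇒ ln A = ln(4.303)/0.2212 = 6.5968
A = e^6.5968 ≈ 732.8 km²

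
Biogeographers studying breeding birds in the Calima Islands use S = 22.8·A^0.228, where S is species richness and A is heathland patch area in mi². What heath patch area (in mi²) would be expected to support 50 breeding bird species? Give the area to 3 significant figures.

50 = 22.8 × A^0.228  ⇒  A^0.228 = 50/22.8 = 2.193
ln A = ln(2.193) / 0.228 = 0.7853 / 0.228 = 3.4441
A = e^3.4441 ≈ 31.32 mi²

31.3 mi²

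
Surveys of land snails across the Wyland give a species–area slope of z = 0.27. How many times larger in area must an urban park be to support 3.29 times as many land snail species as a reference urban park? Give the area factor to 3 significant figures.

82.3

(A₂/A₁)^0.27 = 3.29, so A₂/A₁ = 3.29^(1/0.27) = 3.29^3.704
ln(A₂/A₁) = ln 3.29 / 0.27 = 1.1909 / 0.27 = 4.4107
A₂/A₁ = e^4.4107 ≈ 82.33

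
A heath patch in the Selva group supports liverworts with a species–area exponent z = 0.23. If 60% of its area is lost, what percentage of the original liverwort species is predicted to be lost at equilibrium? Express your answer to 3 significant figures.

19.0%

S_new/S_old = (A_new/A_old)^z = 0.4^0.23
= exp(0.23 × ln 0.4) = exp(0.23 × -0.9163) = exp(-0.2107) ≈ 0.81
Fraction lost = 1 − 0.81 = 0.19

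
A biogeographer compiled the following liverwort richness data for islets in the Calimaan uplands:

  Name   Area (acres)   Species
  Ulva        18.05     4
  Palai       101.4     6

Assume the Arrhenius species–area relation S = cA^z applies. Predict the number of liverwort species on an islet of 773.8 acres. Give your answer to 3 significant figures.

z = ln(6/4) / ln(101.4/18.05) = 0.4055 / 1.7259 = 0.2349
c = 4 / 18.05^0.2349 = 4 / 1.973 = 2.027
S₃ = 2.027 × 773.8^0.2349 = 2.027 × 4.771 ≈ 9.672

9.67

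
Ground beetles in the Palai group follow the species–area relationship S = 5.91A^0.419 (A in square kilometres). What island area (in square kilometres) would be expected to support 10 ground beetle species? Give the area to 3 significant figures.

3.51 square kilometres

10 = 5.91 × A^0.419  ⇒  A^0.419 = 10/5.91 = 1.692
ln A = ln(1.692) / 0.419 = 0.5259 / 0.419 = 1.2552
A = e^1.2552 ≈ 3.509 square kilometres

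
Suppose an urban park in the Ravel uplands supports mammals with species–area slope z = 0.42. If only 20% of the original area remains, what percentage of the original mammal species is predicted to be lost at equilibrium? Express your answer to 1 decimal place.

S_new/S_old = (A_new/A_old)^z = 0.2^0.42
= exp(0.42 × ln 0.2) = exp(0.42 × -1.6094) = exp(-0.6760) ≈ 0.5087
Fraction lost = 1 − 0.5087 = 0.4913

49.1%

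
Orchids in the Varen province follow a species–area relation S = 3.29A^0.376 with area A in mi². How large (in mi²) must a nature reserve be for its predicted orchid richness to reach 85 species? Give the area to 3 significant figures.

5700 mi²

85 = 3.29 × A^0.376  ⇒  A^0.376 = 85/3.29 = 25.84
ln A = ln(25.84) / 0.376 = 3.2518 / 0.376 = 8.6483
A = e^8.6483 ≈ 5700 mi²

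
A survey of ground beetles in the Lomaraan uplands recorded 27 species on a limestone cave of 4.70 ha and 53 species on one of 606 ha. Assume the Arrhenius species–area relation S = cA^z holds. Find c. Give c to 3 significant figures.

21.8

z = ln(S₂/S₁) / ln(A₂/A₁) = ln(53/27) / ln(606/4.7) = 0.6745 / 4.8593 = 0.1388
c = S₁ / A₁^z = 27 / 4.7^0.1388 = 27 / 1.24 = 21.78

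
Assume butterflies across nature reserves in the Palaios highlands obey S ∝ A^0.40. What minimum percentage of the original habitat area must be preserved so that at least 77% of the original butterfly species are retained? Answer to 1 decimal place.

Need (A_new/A_old)^0.4 = 0.77, so A_new/A_old = 0.77^(1/0.4) = 0.77^2.5
ln(A_new/A_old) = ln 0.77 / 0.4 = -0.2614 / 0.4 = -0.6534
A_new/A_old = e^-0.6534 ≈ 0.5203

52.0%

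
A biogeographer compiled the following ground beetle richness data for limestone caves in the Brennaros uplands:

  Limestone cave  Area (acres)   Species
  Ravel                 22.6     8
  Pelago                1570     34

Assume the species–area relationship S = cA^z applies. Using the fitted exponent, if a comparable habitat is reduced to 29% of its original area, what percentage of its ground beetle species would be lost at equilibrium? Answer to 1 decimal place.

z = ln(34/8) / ln(1570/22.6) = 1.4469 / 4.2409 = 0.3412
S_new/S_old = (A_new/A_old)^z = 0.29^0.3412 = exp(0.3412 × -1.2379) = 0.6555
Fraction lost = 1 − 0.6555 = 0.3445

34.4%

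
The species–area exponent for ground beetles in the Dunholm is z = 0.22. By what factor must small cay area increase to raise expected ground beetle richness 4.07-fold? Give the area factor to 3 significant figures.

(A₂/A₁)^0.22 = 4.07, so A₂/A₁ = 4.07^(1/0.22) = 4.07^4.545
ln(A₂/A₁) = ln 4.07 / 0.22 = 1.4036 / 0.22 = 6.3802
A₂/A₁ = e^6.3802 ≈ 590

590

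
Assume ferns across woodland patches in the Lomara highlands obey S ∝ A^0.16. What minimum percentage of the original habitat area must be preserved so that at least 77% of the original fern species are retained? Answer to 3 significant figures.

Need (A_new/A_old)^0.16 = 0.77, so A_new/A_old = 0.77^(1/0.16) = 0.77^6.25
ln(A_new/A_old) = ln 0.77 / 0.16 = -0.2614 / 0.16 = -1.6335
A_new/A_old = e^-1.6335 ≈ 0.1952

19.5%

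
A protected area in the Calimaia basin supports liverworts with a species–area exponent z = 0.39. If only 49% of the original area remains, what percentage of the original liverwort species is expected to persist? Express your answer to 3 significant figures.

S_new/S_old = (A_new/A_old)^z = 0.49^0.39
= exp(0.39 × ln 0.49) = exp(0.39 × -0.7133) = exp(-0.2782) ≈ 0.7571

75.7%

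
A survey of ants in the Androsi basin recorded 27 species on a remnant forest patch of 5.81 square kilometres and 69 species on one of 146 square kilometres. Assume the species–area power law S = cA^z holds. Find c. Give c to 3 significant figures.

16.2

z = ln(S₂/S₁) / ln(A₂/A₁) = ln(69/27) / ln(146/5.81) = 0.9383 / 3.2240 = 0.2910
c = S₁ / A₁^z = 27 / 5.81^0.2910 = 27 / 1.669 = 16.18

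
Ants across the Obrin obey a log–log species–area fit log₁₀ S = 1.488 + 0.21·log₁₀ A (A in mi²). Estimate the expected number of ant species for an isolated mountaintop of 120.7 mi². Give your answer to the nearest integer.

S = 30.76 × 120.7^0.21 = 30.76 × 2.736 ≈ 84.17

84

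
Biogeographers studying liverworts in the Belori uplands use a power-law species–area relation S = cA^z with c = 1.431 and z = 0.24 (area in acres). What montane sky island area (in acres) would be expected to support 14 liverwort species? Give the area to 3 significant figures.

14 = 1.431 × A^0.24  ⇒  A^0.24 = 14/1.431 = 9.783
ln A = ln(9.783) / 0.24 = 2.2807 / 0.24 = 9.5028
A = e^9.5028 ≈ 13398 acres

13400 acres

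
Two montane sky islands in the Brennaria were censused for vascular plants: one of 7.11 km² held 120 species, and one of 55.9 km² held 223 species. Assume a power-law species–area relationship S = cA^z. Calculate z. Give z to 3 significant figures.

0.301

Taking logs: ln S = ln c + z ln A, so z = (ln S₂ − ln S₁)/(ln A₂ − ln A₁).
z = ln(223/120) / ln(55.9/7.11) = ln(1.858) / ln(7.862) = 0.6197 / 2.0621 = 0.3005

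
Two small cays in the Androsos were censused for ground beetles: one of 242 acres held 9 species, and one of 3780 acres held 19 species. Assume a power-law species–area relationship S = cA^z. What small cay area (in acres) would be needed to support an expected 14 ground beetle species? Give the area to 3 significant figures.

1230 acres

z = ln(19/9) / ln(3780/242) = 0.7472 / 2.7485 = 0.2719
c = 9 / 242^0.2719 = 9 / 4.447 = 2.024
A = (14/2.024)^(1/0.2719) ⇒ ln A = ln(6.917)/0.2719 = 7.1142
A = e^7.1142 ≈ 1229 acres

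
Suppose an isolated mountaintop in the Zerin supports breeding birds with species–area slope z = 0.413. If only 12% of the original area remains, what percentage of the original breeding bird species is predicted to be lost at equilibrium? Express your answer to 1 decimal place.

58.3%

S_new/S_old = (A_new/A_old)^z = 0.12^0.413
= exp(0.413 × ln 0.12) = exp(0.413 × -2.1203) = exp(-0.8757) ≈ 0.4166
Fraction lost = 1 − 0.4166 = 0.5834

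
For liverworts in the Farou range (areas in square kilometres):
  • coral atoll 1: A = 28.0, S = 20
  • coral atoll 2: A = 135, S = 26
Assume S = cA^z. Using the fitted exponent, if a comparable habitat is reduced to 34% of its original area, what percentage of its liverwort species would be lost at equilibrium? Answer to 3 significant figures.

16.5%

z = ln(26/20) / ln(135/28) = 0.2624 / 1.5731 = 0.1668
S_new/S_old = (A_new/A_old)^z = 0.34^0.1668 = exp(0.1668 × -1.0788) = 0.8353
Fraction lost = 1 − 0.8353 = 0.1647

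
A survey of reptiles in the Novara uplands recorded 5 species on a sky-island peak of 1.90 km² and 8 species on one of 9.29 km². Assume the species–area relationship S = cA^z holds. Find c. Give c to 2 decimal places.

z = ln(S₂/S₁) / ln(A₂/A₁) = ln(8/5) / ln(9.29/1.9) = 0.4700 / 1.5871 = 0.2961
c = S₁ / A₁^z = 5 / 1.9^0.2961 = 5 / 1.209 = 4.134

4.13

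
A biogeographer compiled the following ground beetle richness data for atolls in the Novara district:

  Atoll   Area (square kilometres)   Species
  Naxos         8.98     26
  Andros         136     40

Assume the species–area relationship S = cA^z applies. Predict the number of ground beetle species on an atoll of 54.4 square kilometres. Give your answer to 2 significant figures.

z = ln(40/26) / ln(136/8.98) = 0.4308 / 2.7177 = 0.1585
c = 26 / 8.98^0.1585 = 26 / 1.416 = 18.36
S₃ = 18.36 × 54.4^0.1585 = 18.36 × 1.884 ≈ 34.59

35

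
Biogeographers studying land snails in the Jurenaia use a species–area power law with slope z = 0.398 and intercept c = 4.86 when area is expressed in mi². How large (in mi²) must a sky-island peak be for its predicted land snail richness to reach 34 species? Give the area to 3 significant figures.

34 = 4.86 × A^0.398  ⇒  A^0.398 = 34/4.86 = 6.996
ln A = ln(6.996) / 0.398 = 1.9453 / 0.398 = 4.8877
A = e^4.8877 ≈ 132.7 mi²

133 mi²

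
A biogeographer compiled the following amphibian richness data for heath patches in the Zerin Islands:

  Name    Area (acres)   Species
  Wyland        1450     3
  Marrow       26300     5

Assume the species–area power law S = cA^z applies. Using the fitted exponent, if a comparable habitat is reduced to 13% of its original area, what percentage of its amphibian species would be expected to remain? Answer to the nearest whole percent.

70%

z = ln(5/3) / ln(26300/1450) = 0.5108 / 2.8980 = 0.1763
S_new/S_old = (A_new/A_old)^z = 0.13^0.1763 = exp(0.1763 × -2.0402) = 0.6979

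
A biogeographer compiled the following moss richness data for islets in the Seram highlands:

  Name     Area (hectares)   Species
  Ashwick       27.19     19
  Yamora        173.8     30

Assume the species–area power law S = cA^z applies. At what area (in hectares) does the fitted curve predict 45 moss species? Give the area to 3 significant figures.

902 hectares

z = ln(30/19) / ln(173.8/27.19) = 0.4568 / 1.8551 = 0.2462
c = 19 / 27.19^0.2462 = 19 / 2.255 = 8.425
A = (45/8.425)^(1/0.2462) ⇒ ln A = ln(5.341)/0.2462 = 6.8046
A = e^6.8046 ≈ 902 hectares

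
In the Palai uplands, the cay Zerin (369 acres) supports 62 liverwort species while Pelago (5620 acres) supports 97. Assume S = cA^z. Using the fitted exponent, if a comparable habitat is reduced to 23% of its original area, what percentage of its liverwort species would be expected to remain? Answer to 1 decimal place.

78.5%

z = ln(97/62) / ln(5620/369) = 0.4476 / 2.7233 = 0.1644
S_new/S_old = (A_new/A_old)^z = 0.23^0.1644 = exp(0.1644 × -1.4697) = 0.7854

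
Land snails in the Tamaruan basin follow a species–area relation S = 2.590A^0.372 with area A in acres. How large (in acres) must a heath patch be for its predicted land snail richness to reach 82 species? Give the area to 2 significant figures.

82 = 2.59 × A^0.372  ⇒  A^0.372 = 82/2.59 = 31.66
ln A = ln(31.66) / 0.372 = 3.4551 / 0.372 = 9.2878
A = e^9.2878 ≈ 10805 acres

11000 acres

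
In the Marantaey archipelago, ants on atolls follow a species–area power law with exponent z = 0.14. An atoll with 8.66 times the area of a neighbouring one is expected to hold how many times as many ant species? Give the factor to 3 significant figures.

S₂/S₁ = (A₂/A₁)^z = 8.66^0.14
ln(S₂/S₁) = 0.14 × ln 8.66 = 0.14 × 2.1587 = 0.3022
S₂/S₁ = e^0.3022 ≈ 1.353

1.35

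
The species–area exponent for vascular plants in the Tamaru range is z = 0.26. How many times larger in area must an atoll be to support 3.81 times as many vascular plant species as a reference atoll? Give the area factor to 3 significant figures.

172

(A₂/A₁)^0.26 = 3.81, so A₂/A₁ = 3.81^(1/0.26) = 3.81^3.846
ln(A₂/A₁) = ln 3.81 / 0.26 = 1.3376 / 0.26 = 5.1447
A₂/A₁ = e^5.1447 ≈ 171.5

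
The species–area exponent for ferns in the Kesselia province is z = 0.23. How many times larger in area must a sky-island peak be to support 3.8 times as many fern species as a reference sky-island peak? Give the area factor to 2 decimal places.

331.74

(A₂/A₁)^0.23 = 3.8, so A₂/A₁ = 3.8^(1/0.23) = 3.8^4.348
ln(A₂/A₁) = ln 3.8 / 0.23 = 1.3350 / 0.23 = 5.8044
A₂/A₁ = e^5.8044 ≈ 331.7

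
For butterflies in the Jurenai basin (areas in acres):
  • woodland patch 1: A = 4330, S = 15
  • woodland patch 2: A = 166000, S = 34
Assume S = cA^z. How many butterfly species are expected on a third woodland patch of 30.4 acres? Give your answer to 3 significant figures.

4.93

z = ln(34/15) / ln(166000/4330) = 0.8183 / 3.6464 = 0.2244
c = 15 / 4330^0.2244 = 15 / 6.548 = 2.291
S₃ = 2.291 × 30.4^0.2244 = 2.291 × 2.152 ≈ 4.929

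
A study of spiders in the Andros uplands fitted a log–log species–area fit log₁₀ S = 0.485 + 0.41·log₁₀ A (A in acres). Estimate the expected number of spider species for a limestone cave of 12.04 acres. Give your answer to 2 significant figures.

8.5

S = 3.055 × 12.04^0.41 = 3.055 × 2.774 ≈ 8.473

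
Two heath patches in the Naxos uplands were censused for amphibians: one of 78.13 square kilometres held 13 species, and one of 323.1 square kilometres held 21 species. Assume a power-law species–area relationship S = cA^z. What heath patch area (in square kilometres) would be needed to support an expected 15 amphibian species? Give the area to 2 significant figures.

z = ln(21/13) / ln(323.1/78.13) = 0.4796 / 1.4196 = 0.3378
c = 13 / 78.13^0.3378 = 13 / 4.36 = 2.982
A = (15/2.982)^(1/0.3378) ⇒ ln A = ln(5.03)/0.3378 = 4.7820
A = e^4.7820 ≈ 119.3 square kilometres

120 square kilometres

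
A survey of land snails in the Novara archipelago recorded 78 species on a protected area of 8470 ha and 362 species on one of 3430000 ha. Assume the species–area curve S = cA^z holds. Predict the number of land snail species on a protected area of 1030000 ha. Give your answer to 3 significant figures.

266

z = ln(362/78) / ln(3430000/8470) = 1.5349 / 6.0038 = 0.2557
c = 78 / 8470^0.2557 = 78 / 10.1 = 7.725
S₃ = 7.725 × 1030000^0.2557 = 7.725 × 34.45 ≈ 266.2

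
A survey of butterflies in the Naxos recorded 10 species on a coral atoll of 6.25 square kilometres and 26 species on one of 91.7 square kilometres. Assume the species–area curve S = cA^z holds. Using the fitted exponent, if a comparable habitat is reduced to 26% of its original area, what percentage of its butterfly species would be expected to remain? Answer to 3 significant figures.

61.9%

z = ln(26/10) / ln(91.7/6.25) = 0.9555 / 2.6859 = 0.3557
S_new/S_old = (A_new/A_old)^z = 0.26^0.3557 = exp(0.3557 × -1.3471) = 0.6193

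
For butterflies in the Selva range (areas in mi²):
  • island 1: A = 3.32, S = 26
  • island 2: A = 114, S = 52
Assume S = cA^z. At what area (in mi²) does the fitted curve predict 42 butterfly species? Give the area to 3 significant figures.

z = ln(52/26) / ln(114/3.32) = 0.6931 / 3.5362 = 0.1960
c = 26 / 3.32^0.1960 = 26 / 1.265 = 20.55
A = (42/20.55)^(1/0.1960) ⇒ ln A = ln(2.044)/0.1960 = 3.6466
A = e^3.6466 ≈ 38.34 mi²

38.3 mi²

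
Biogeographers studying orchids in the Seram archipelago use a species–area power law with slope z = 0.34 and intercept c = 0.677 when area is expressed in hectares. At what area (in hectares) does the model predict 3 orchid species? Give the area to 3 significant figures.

79.7 hectares

3 = 0.677 × A^0.34  ⇒  A^0.34 = 3/0.677 = 4.431
ln A = ln(4.431) / 0.34 = 1.4887 / 0.34 = 4.3785
A = e^4.3785 ≈ 79.72 hectares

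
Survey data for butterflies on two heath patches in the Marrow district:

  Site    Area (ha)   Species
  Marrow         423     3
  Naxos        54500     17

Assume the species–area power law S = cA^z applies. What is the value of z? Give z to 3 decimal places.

0.357

Taking logs: ln S = ln c + z ln A, so z = (ln S₂ − ln S₁)/(ln A₂ − ln A₁).
z = ln(17/3) / ln(54500/423) = ln(5.667) / ln(128.8) = 1.7346 / 4.8586 = 0.3570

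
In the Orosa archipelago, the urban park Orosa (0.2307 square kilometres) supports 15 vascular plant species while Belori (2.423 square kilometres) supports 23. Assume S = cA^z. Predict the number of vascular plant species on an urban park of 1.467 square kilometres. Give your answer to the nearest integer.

z = ln(23/15) / ln(2.423/0.2307) = 0.4274 / 2.3516 = 0.1818
c = 15 / 0.2307^0.1818 = 15 / 0.766 = 19.58
S₃ = 19.58 × 1.467^0.1818 = 19.58 × 1.072 ≈ 21

21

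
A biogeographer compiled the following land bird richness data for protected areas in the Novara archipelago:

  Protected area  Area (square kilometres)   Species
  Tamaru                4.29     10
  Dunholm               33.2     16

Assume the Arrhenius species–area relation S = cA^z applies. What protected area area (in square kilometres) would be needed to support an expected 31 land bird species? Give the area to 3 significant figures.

z = ln(16/10) / ln(33.2/4.29) = 0.4700 / 2.0463 = 0.2297
c = 10 / 4.29^0.2297 = 10 / 1.397 = 7.157
A = (31/7.157)^(1/0.2297) ⇒ ln A = ln(4.331)/0.2297 = 6.3821
A = e^6.3821 ≈ 591.2 square kilometres

591 square kilometres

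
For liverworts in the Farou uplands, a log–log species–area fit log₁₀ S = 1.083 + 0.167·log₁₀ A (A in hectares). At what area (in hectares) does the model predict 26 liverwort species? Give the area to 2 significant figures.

26 = 12.11 × A^0.167  ⇒  A^0.167 = 26/12.11 = 2.148
ln A = ln(2.148) / 0.167 = 0.7644 / 0.167 = 4.5772
A = e^4.5772 ≈ 97.24 hectares

97 hectares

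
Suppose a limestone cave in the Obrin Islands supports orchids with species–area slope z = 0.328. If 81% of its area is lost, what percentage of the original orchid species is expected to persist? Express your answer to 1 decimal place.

S_new/S_old = (A_new/A_old)^z = 0.19^0.328
= exp(0.328 × ln 0.19) = exp(0.328 × -1.6607) = exp(-0.5447) ≈ 0.58

58.0%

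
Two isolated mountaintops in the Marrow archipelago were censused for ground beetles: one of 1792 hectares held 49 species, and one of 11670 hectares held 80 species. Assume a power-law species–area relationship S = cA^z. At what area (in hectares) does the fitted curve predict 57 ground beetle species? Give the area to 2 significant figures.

z = ln(80/49) / ln(11670/1792) = 0.4902 / 1.8737 = 0.2616
c = 49 / 1792^0.2616 = 49 / 7.098 = 6.903
A = (57/6.903)^(1/0.2616) ⇒ ln A = ln(8.257)/0.2616 = 8.0691
A = e^8.0691 ≈ 3194 hectares

3200 hectares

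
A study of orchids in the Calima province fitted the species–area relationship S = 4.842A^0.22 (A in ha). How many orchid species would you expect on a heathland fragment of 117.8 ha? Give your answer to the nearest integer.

S = 4.842 × 117.8^0.22 = 4.842 × 2.855 ≈ 13.83

14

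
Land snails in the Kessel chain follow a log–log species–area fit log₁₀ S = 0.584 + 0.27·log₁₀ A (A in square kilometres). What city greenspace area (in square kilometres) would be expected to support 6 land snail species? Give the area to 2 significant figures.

6 = 3.837 × A^0.27  ⇒  A^0.27 = 6/3.837 = 1.564
ln A = ln(1.564) / 0.27 = 0.4470 / 0.27 = 1.6557
A = e^1.6557 ≈ 5.237 square kilometres

5.2 square kilometres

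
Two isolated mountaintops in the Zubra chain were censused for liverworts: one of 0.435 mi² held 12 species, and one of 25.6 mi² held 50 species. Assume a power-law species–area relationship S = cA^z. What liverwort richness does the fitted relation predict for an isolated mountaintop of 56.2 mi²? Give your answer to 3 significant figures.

z = ln(50/12) / ln(25.6/0.435) = 1.4271 / 4.0750 = 0.3502
c = 12 / 0.435^0.3502 = 12 / 0.7471 = 16.06
S₃ = 16.06 × 56.2^0.3502 = 16.06 × 4.1 ≈ 65.85

65.9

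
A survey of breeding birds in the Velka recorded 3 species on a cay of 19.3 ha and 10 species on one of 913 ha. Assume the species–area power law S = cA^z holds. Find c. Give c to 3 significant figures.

1.19

z = ln(S₂/S₁) / ln(A₂/A₁) = ln(10/3) / ln(913/19.3) = 1.2040 / 3.8566 = 0.3122
c = S₁ / A₁^z = 3 / 19.3^0.3122 = 3 / 2.52 = 1.191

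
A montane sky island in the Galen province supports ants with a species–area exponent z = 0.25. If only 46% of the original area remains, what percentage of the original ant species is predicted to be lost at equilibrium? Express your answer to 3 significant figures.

17.6%

S_new/S_old = (A_new/A_old)^z = 0.46^0.25
= exp(0.25 × ln 0.46) = exp(0.25 × -0.7765) = exp(-0.1941) ≈ 0.8235
Fraction lost = 1 − 0.8235 = 0.1765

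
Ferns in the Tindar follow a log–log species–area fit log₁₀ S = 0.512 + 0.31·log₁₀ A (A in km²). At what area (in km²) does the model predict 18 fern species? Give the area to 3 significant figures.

18 = 3.251 × A^0.31  ⇒  A^0.31 = 18/3.251 = 5.537
ln A = ln(5.537) / 0.31 = 1.7114 / 0.31 = 5.5208
A = e^5.5208 ≈ 249.8 km²

250 km²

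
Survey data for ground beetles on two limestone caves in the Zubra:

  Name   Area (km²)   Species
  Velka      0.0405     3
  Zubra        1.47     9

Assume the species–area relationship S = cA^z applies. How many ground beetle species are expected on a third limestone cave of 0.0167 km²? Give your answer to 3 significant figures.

z = ln(9/3) / ln(1.47/0.0405) = 1.0986 / 3.5917 = 0.3059
c = 3 / 0.0405^0.3059 = 3 / 0.375 = 8
S₃ = 8 × 0.0167^0.3059 = 8 × 0.286 ≈ 2.288

2.29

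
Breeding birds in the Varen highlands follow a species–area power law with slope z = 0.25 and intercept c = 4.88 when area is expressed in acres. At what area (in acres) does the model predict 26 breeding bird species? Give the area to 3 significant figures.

806 acres

26 = 4.88 × A^0.25  ⇒  A^0.25 = 26/4.88 = 5.328
ln A = ln(5.328) / 0.25 = 1.6730 / 0.25 = 6.6918
A = e^6.6918 ≈ 805.8 acres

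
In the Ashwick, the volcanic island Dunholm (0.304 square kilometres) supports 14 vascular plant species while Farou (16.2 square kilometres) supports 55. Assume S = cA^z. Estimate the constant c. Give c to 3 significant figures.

21.1

z = ln(S₂/S₁) / ln(A₂/A₁) = ln(55/14) / ln(16.2/0.304) = 1.3683 / 3.9757 = 0.3442
c = S₁ / A₁^z = 14 / 0.304^0.3442 = 14 / 0.6638 = 21.09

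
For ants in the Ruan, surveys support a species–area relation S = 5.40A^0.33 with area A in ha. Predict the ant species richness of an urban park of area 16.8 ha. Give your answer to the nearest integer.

S = 5.4 × 16.8^0.33
ln S = ln 5.4 + 0.33 × ln 16.8 = 1.6864 + 0.33 × 2.8214 = 2.6175
S = e^2.6175 ≈ 13.7

14 species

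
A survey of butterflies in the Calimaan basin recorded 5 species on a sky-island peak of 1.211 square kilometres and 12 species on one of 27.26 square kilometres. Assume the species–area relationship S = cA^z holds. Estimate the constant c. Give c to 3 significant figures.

4.74

z = ln(S₂/S₁) / ln(A₂/A₁) = ln(12/5) / ln(27.26/1.211) = 0.8755 / 3.1140 = 0.2811
c = S₁ / A₁^z = 5 / 1.211^0.2811 = 5 / 1.055 = 4.738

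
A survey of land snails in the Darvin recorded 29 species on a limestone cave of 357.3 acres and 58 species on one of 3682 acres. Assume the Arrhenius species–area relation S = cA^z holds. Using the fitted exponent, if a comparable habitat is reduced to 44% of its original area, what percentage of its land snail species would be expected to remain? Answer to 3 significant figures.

z = ln(58/29) / ln(3682/357.3) = 0.6931 / 2.3326 = 0.2972
S_new/S_old = (A_new/A_old)^z = 0.44^0.2972 = exp(0.2972 × -0.8210) = 0.7835

78.4%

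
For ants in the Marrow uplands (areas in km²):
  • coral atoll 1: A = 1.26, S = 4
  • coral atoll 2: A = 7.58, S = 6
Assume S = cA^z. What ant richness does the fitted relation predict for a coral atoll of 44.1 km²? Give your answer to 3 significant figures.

z = ln(6/4) / ln(7.58/1.26) = 0.4055 / 1.7944 = 0.2260
c = 4 / 1.26^0.2260 = 4 / 1.054 = 3.796
S₃ = 3.796 × 44.1^0.2260 = 3.796 × 2.353 ≈ 8.932

8.93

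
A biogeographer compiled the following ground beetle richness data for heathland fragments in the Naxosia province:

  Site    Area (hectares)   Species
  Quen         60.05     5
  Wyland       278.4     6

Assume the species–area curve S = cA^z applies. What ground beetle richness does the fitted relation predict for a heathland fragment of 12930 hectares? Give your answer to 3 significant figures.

9.47

z = ln(6/5) / ln(278.4/60.05) = 0.1823 / 1.5339 = 0.1189
c = 5 / 60.05^0.1189 = 5 / 1.627 = 3.073
S₃ = 3.073 × 12930^0.1189 = 3.073 × 3.081 ≈ 9.469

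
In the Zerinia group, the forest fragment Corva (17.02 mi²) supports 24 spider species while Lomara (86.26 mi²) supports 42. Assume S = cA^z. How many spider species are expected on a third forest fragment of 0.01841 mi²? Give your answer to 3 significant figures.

2.28

z = ln(42/24) / ln(86.26/17.02) = 0.5596 / 1.6230 = 0.3448
c = 24 / 17.02^0.3448 = 24 / 2.657 = 9.032
S₃ = 9.032 × 0.01841^0.3448 = 9.032 × 0.2522 ≈ 2.278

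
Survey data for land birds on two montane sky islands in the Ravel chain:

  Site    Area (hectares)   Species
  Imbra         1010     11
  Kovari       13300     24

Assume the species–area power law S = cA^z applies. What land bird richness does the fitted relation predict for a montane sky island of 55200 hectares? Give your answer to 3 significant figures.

36.9

z = ln(24/11) / ln(13300/1010) = 0.7802 / 2.5778 = 0.3026
c = 11 / 1010^0.3026 = 11 / 8.114 = 1.356
S₃ = 1.356 × 55200^0.3026 = 1.356 × 27.23 ≈ 36.92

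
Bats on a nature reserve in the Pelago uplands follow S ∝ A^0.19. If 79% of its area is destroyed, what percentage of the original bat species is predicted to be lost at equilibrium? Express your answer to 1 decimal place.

25.7%

S_new/S_old = (A_new/A_old)^z = 0.21^0.19
= exp(0.19 × ln 0.21) = exp(0.19 × -1.5606) = exp(-0.2965) ≈ 0.7434
Fraction lost = 1 − 0.7434 = 0.2566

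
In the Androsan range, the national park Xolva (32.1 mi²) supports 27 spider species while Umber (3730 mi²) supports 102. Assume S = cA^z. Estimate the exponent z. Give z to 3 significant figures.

0.280

Taking logs: ln S = ln c + z ln A, so z = (ln S₂ − ln S₁)/(ln A₂ − ln A₁).
z = ln(102/27) / ln(3730/32.1) = ln(3.778) / ln(116.2) = 1.3291 / 4.7553 = 0.2795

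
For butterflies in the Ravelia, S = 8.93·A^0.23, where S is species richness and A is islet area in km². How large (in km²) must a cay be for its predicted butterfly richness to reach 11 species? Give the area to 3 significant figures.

11 = 8.93 × A^0.23  ⇒  A^0.23 = 11/8.93 = 1.232
ln A = ln(1.232) / 0.23 = 0.2085 / 0.23 = 0.9064
A = e^0.9064 ≈ 2.475 km²

2.48 km²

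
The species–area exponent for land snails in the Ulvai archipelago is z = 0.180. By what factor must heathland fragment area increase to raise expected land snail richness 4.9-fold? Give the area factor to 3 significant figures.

(A₂/A₁)^0.18 = 4.9, so A₂/A₁ = 4.9^(1/0.18) = 4.9^5.556
ln(A₂/A₁) = ln 4.9 / 0.18 = 1.5892 / 0.18 = 8.8291
A₂/A₁ = e^8.8291 ≈ 6830

6830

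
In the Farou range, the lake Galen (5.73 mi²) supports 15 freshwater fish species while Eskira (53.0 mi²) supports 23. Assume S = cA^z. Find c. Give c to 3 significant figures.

z = ln(S₂/S₁) / ln(A₂/A₁) = ln(23/15) / ln(53/5.73) = 0.4274 / 2.2246 = 0.1921
c = S₁ / A₁^z = 15 / 5.73^0.1921 = 15 / 1.399 = 10.73

10.7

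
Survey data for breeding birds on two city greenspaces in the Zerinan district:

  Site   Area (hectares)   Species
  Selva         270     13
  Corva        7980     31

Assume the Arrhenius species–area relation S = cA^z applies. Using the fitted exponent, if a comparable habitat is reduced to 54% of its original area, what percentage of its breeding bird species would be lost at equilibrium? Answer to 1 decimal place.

z = ln(31/13) / ln(7980/270) = 0.8690 / 3.3863 = 0.2566
S_new/S_old = (A_new/A_old)^z = 0.54^0.2566 = exp(0.2566 × -0.6162) = 0.8537
Fraction lost = 1 − 0.8537 = 0.1463

14.6%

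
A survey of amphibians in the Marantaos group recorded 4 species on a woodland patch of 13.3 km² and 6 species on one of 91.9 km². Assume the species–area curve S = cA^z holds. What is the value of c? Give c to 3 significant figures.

z = ln(S₂/S₁) / ln(A₂/A₁) = ln(6/4) / ln(91.9/13.3) = 0.4055 / 1.9329 = 0.2098
c = S₁ / A₁^z = 4 / 13.3^0.2098 = 4 / 1.721 = 2.324

2.32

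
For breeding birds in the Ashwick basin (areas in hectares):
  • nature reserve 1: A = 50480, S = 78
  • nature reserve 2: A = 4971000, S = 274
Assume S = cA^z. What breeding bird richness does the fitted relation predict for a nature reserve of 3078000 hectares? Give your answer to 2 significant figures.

z = ln(274/78) / ln(4971000/50480) = 1.2564 / 4.5898 = 0.2737
c = 78 / 50480^0.2737 = 78 / 19.38 = 4.024
S₃ = 4.024 × 3078000^0.2737 = 4.024 × 59.72 ≈ 240.3

240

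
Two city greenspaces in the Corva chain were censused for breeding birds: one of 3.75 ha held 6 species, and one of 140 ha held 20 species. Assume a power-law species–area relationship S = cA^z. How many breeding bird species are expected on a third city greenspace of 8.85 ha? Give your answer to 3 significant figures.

7.98

z = ln(20/6) / ln(140/3.75) = 1.2040 / 3.6199 = 0.3326
c = 6 / 3.75^0.3326 = 6 / 1.552 = 3.866
S₃ = 3.866 × 8.85^0.3326 = 3.866 × 2.065 ≈ 7.983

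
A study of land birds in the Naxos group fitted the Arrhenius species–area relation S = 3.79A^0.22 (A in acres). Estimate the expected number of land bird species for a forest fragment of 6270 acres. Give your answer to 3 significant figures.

25.9

S = 3.79 × 6270^0.22
ln S = ln 3.79 + 0.22 × ln 6270 = 1.3324 + 0.22 × 8.7435 = 3.2559
S = e^3.2559 ≈ 25.94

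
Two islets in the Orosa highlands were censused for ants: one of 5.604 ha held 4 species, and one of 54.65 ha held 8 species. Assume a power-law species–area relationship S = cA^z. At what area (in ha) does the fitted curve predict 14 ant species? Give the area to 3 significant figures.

z = ln(8/4) / ln(54.65/5.604) = 0.6931 / 2.2775 = 0.3043
c = 4 / 5.604^0.3043 = 4 / 1.69 = 2.367
A = (14/2.367)^(1/0.3043) ⇒ ln A = ln(5.914)/0.3043 = 5.8397
A = e^5.8397 ≈ 343.7 ha

344 ha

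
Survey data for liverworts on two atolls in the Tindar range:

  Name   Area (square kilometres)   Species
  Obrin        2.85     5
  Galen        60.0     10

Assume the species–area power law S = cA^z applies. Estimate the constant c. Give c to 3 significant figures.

3.94

z = ln(S₂/S₁) / ln(A₂/A₁) = ln(10/5) / ln(60/2.85) = 0.6931 / 3.0470 = 0.2275
c = S₁ / A₁^z = 5 / 2.85^0.2275 = 5 / 1.269 = 3.94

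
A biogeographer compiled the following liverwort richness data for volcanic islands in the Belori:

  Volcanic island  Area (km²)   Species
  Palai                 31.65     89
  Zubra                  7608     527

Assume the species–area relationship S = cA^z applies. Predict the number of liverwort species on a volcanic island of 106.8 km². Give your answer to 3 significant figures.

132

z = ln(527/89) / ln(7608/31.65) = 1.7786 / 5.4822 = 0.3244
c = 89 / 31.65^0.3244 = 89 / 3.067 = 29.02
S₃ = 29.02 × 106.8^0.3244 = 29.02 × 4.551 ≈ 132.1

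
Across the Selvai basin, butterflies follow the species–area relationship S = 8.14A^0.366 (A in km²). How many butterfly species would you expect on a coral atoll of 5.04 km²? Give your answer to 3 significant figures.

14.7

S = 8.14 × 5.04^0.366
ln S = ln 8.14 + 0.366 × ln 5.04 = 2.0968 + 0.366 × 1.6174 = 2.6888
S = e^2.6888 ≈ 14.71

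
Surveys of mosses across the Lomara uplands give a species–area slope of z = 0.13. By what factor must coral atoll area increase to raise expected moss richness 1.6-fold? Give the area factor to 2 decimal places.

(A₂/A₁)^0.13 = 1.6, so A₂/A₁ = 1.6^(1/0.13) = 1.6^7.692
ln(A₂/A₁) = ln 1.6 / 0.13 = 0.4700 / 0.13 = 3.6154
A₂/A₁ = e^3.6154 ≈ 37.17

37.17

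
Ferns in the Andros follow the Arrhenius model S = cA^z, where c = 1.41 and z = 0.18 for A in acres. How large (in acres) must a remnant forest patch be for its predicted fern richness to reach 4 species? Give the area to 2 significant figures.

330 acres

4 = 1.41 × A^0.18  ⇒  A^0.18 = 4/1.41 = 2.837
ln A = ln(2.837) / 0.18 = 1.0427 / 0.18 = 5.7928
A = e^5.7928 ≈ 327.9 acres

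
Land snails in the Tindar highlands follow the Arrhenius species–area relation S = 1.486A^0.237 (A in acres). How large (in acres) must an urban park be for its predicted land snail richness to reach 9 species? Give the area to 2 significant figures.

2000 acres

9 = 1.486 × A^0.237  ⇒  A^0.237 = 9/1.486 = 6.057
ln A = ln(6.057) / 0.237 = 1.8011 / 0.237 = 7.5997
A = e^7.5997 ≈ 1998 acres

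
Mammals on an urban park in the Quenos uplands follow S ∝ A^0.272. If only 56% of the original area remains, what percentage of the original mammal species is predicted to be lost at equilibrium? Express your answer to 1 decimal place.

S_new/S_old = (A_new/A_old)^z = 0.56^0.272
= exp(0.272 × ln 0.56) = exp(0.272 × -0.5798) = exp(-0.1577) ≈ 0.8541
Fraction lost = 1 − 0.8541 = 0.1459

14.6%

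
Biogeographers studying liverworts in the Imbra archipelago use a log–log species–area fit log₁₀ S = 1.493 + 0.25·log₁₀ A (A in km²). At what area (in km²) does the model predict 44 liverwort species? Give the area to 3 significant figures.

44 = 31.12 × A^0.25  ⇒  A^0.25 = 44/31.12 = 1.414
ln A = ln(1.414) / 0.25 = 0.3464 / 0.25 = 1.3857
A = e^1.3857 ≈ 3.998 km²

4.00 km²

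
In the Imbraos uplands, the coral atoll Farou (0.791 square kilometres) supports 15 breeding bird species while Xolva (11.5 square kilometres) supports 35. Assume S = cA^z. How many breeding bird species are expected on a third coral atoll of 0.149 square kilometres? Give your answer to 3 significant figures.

z = ln(35/15) / ln(11.5/0.791) = 0.8473 / 2.6768 = 0.3165
c = 15 / 0.791^0.3165 = 15 / 0.9285 = 16.16
S₃ = 16.16 × 0.149^0.3165 = 16.16 × 0.5474 ≈ 8.843

8.84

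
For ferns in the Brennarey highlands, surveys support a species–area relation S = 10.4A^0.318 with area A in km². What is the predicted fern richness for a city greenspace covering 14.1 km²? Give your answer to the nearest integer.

S = 10.4 × 14.1^0.318
ln S = ln 10.4 + 0.318 × ln 14.1 = 2.3418 + 0.318 × 2.6462 = 3.1833
S = e^3.1833 ≈ 24.13

24 species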